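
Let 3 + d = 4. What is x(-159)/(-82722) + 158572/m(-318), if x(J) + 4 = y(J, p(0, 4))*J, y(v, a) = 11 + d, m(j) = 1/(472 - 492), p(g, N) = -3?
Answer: -131173928884/41361 ≈ -3.1714e+6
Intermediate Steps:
d = 1 (d = -3 + 4 = 1)
m(j) = -1/20 (m(j) = 1/(-20) = -1/20)
y(v, a) = 12 (y(v, a) = 11 + 1 = 12)
x(J) = -4 + 12*J
x(-159)/(-82722) + 158572/m(-318) = (-4 + 12*(-159))/(-82722) + 158572/(-1/20) = (-4 - 1908)*(-1/82722) + 158572*(-20) = -1912*(-1/82722) - 3171440 = 956/41361 - 3171440 = -131173928884/41361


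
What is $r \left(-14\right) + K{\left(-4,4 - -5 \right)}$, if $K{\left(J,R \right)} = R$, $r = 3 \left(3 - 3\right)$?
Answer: $9$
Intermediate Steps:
$r = 0$ ($r = 3 \cdot 0 = 0$)
$r \left(-14\right) + K{\left(-4,4 - -5 \right)} = 0 \left(-14\right) + \left(4 - -5\right) = 0 + \left(4 + 5\right) = 0 + 9 = 9$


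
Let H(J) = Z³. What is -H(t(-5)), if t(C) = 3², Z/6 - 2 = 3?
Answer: -27000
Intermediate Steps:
Z = 30 (Z = 12 + 6*3 = 12 + 18 = 30)
t(C) = 9
H(J) = 27000 (H(J) = 30³ = 27000)
-H(t(-5)) = -1*27000 = -27000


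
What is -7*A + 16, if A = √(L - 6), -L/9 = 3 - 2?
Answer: 16 - 7*I*√15 ≈ 16.0 - 27.111*I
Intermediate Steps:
L = -9 (L = -9*(3 - 2) = -9*1 = -9)
A = I*√15 (A = √(-9 - 6) = √(-15) = I*√15 ≈ 3.873*I)
-7*A + 16 = -7*I*√15 + 16 = 16 - 7*I*√15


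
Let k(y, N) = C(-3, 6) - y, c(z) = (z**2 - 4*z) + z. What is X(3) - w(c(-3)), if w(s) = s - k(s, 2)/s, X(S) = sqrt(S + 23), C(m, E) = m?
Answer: -115/6 + sqrt(26) ≈ -14.068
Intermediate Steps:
X(S) = sqrt(23 + S)
c(z) = z**2 - 3*z
k(y, N) = -3 - y
w(s) = s - (-3 - s)/s
X(3) - w(c(-3)) = sqrt(23 + 3) - (1 - 3*(-3 - 3) + 3/((-3*(-3 - 3)))) = sqrt(26) - (1 - 3*(-6) + 3/((-3*(-6)))) = sqrt(26) - (1 + 18 + 3/18) = sqrt(26) - (1 + 18 + 3*(1/18)) = sqrt(26) - (1 + 18 + 1/6) = sqrt(26) - 1*115/6 = sqrt(26) - 115/6 = -115/6 + sqrt(26)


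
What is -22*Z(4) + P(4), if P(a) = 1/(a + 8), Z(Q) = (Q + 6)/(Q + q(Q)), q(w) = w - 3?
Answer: -527/12 ≈ -43.917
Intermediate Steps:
q(w) = -3 + w
Z(Q) = (6 + Q)/(-3 + 2*Q) (Z(Q) = (Q + 6)/(Q + (-3 + Q)) = (6 + Q)/(-3 + 2*Q))
P(a) = 1/(8 + a)
-22*Z(4) + P(4) = -22*(6 + 4)/(-3 + 2*4) + 1/(8 + 4) = -22*10/(-3 + 8) + 1/12 = -22*10/5 + 1/12 = -22*2 + 1/12 = -44 + 1/12 = -527/12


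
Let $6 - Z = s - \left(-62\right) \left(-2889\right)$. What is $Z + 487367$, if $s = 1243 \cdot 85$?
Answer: $560836$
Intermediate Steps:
$s = 105655$
$Z = 73469$ ($Z = 6 - \left(105655 - \left(-62\right) \left(-2889\right)\right) = 6 - \left(105655 - 179118\right) = 6 - -73463 = 6 + 73463 = 73469$)
$Z + 487367 = 73469 + 487367 = 560836$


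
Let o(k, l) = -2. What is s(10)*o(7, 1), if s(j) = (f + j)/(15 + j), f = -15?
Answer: 2/5 ≈ 0.40000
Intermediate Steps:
s(j) = (-15 + j)/(15 + j)
s(10)*o(7, 1) = ((-15 + 10)/(15 + 10))*(-2) = (-5/25)*(-2) = ((1/25)*(-5))*(-2) = -1/5*(-2) = 2/5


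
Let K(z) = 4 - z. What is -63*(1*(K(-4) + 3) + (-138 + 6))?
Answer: 7623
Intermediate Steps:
-63*(1*(K(-4) + 3) + (-138 + 6)) = -63*(1*((4 - 1*(-4)) + 3) + (-138 + 6)) = -63*(1*((4 + 4) + 3) - 132) = -63*(1*(8 + 3) - 132) = -63*(1*11 - 132) = -63*(11 - 132) = -63*(-121) = 7623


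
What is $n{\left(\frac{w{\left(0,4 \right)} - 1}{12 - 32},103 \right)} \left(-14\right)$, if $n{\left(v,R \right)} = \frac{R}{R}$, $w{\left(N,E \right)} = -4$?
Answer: $-14$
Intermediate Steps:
$n{\left(v,R \right)} = 1$
$n{\left(\frac{w{\left(0,4 \right)} - 1}{12 - 32},103 \right)} \left(-14\right) = 1 \left(-14\right) = -14$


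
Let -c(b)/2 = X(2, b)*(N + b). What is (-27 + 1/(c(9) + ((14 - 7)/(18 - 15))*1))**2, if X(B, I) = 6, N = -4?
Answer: 21846276/29929 ≈ 729.94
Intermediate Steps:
c(b) = 48 - 12*b (c(b) = -12*(-4 + b) = -2*(-24 + 6*b) = 48 - 12*b)
(-27 + 1/(c(9) + ((14 - 7)/(18 - 15))*1))**2 = (-27 + 1/((48 - 12*9) + ((14 - 7)/(18 - 15))*1))**2 = (-27 + 1/((48 - 108) + (7/3)*1))**2 = (-27 + 1/(-60 + (7*(1/3))*1))**2 = (-27 + 1/(-60 + (7/3)*1))**2 = (-27 + 1/(-60 + 7/3))**2 = (-27 + 1/(-173/3))**2 = (-27 - 3/173)**2 = (-4674/173)**2 = 21846276/29929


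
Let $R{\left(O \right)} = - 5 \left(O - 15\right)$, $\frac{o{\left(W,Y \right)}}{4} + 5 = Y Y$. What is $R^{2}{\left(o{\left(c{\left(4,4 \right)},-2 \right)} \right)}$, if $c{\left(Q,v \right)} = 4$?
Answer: $9025$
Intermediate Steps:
$o{\left(W,Y \right)} = -20 + 4 Y^{2}$ ($o{\left(W,Y \right)} = -20 + 4 Y Y = -20 + 4 Y^{2}$)
$R{\left(O \right)} = 75 - 5 O$ ($R{\left(O \right)} = - 5 \left(-15 + O\right) = 75 - 5 O$)
$R^{2}{\left(o{\left(c{\left(4,4 \right)},-2 \right)} \right)} = \left(75 - 5 \left(-20 + 4 \left(-2\right)^{2}\right)\right)^{2} = \left(75 - 5 \left(-20 + 4 \cdot 4\right)\right)^{2} = \left(75 - 5 \left(-20 + 16\right)\right)^{2} = \left(75 - -20\right)^{2} = \left(75 + 20\right)^{2} = 95^{2} = 9025$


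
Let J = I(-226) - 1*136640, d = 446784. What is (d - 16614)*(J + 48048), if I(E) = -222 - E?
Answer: -38107899960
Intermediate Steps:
J = -136636 (J = (-222 - 1*(-226)) - 1*136640 = (-222 + 226) - 136640 = 4 - 136640 = -136636)
(d - 16614)*(J + 48048) = (446784 - 16614)*(-136636 + 48048) = 430170*(-88588) = -38107899960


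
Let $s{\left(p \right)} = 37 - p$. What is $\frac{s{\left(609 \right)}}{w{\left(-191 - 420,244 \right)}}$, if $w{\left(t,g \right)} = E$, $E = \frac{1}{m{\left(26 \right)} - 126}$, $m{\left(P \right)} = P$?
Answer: $57200$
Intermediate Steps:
$E = - \frac{1}{100}$ ($E = \frac{1}{26 - 126} = \frac{1}{-100} = - \frac{1}{100} \approx -0.01$)
$w{\left(t,g \right)} = - \frac{1}{100}$
$\frac{s{\left(609 \right)}}{w{\left(-191 - 420,244 \right)}} = \frac{37 - 609}{- \frac{1}{100}} = \left(37 - 609\right) \left(-100\right) = \left(-572\right) \left(-100\right) = 57200$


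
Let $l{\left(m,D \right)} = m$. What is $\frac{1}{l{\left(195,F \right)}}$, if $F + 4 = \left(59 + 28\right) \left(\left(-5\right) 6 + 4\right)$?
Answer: $\frac{1}{195} \approx 0.0051282$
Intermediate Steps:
$F = -2266$ ($F = -4 + \left(59 + 28\right) \left(\left(-5\right) 6 + 4\right) = -4 + 87 \left(-30 + 4\right) = -4 + 87 \left(-26\right) = -4 - 2262 = -2266$)
$\frac{1}{l{\left(195,F \right)}} = \frac{1}{195}$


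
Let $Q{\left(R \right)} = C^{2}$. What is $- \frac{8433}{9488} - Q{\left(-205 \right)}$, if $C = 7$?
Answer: $- \frac{473345}{9488} \approx -49.889$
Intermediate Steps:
$Q{\left(R \right)} = 49$ ($Q{\left(R \right)} = 7^{2} = 49$)
$- \frac{8433}{9488} - Q{\left(-205 \right)} = - \frac{8433}{9488} - 49 = - \frac{473345}{9488}$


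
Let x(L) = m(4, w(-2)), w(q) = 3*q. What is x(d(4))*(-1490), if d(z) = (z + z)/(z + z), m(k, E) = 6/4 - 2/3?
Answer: -3725/3 ≈ -1241.7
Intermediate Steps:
m(k, E) = ⅚ (m(k, E) = 6*(¼) - 2*⅓ = 3/2 - ⅔ = ⅚)
d(z) = 1 (d(z) = (2*z)/((2*z)) = (2*z)*(1/(2*z)) = 1)
x(L) = ⅚
x(d(4))*(-1490) = (⅚)*(-1490) = -3725/3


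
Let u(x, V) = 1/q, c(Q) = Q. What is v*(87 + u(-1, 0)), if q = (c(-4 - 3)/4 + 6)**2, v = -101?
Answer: -2541059/289 ≈ -8792.6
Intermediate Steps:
q = 289/16 (q = ((-4 - 3)/4 + 6)**2 = (-7*1/4 + 6)**2 = (-7/4 + 6)**2 = (17/4)**2 = 289/16 ≈ 18.063)
u(x, V) = 16/289 (u(x, V) = 1/(289/16) = 16/289)
v*(87 + u(-1, 0)) = -101*(87 + 16/289) = -101*25159/289 = -2541059/289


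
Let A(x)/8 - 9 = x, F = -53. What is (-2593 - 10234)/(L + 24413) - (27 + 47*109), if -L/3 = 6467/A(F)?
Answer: -44360316654/8612777 ≈ -5150.5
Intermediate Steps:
A(x) = 72 + 8*x
L = 19401/352 (L = -19401/(72 + 8*(-53)) = -19401/(72 - 424) = -19401/(-352) = -19401*(-1)/352 = -3*(-6467/352) = 19401/352 ≈ 55.116)
(-2593 - 10234)/(L + 24413) - (27 + 47*109) = (-2593 - 10234)/(19401/352 + 24413) - (27 + 47*109) = -12827/8612777/352 - (27 + 5123) = -12827*352/8612777 - 1*5150 = -4515104/8612777 - 5150 = -44360316654/8612777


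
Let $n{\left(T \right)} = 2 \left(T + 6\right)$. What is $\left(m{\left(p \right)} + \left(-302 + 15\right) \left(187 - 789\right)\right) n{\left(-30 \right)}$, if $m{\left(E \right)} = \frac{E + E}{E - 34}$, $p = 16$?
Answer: $- \frac{24879200}{3} \approx -8.2931 \cdot 10^{6}$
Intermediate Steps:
$n{\left(T \right)} = 12 + 2 T$ ($n{\left(T \right)} = 2 \left(6 + T\right) = 12 + 2 T$)
$m{\left(E \right)} = \frac{2 E}{-34 + E}$
$\left(m{\left(p \right)} + \left(-302 + 15\right) \left(187 - 789\right)\right) n{\left(-30 \right)} = \left(2 \cdot 16 \frac{1}{-34 + 16} + \left(-302 + 15\right) \left(187 - 789\right)\right) \left(12 + 2 \left(-30\right)\right) = \left(2 \cdot 16 \frac{1}{-18} - -172774\right) \left(12 - 60\right) = \left(2 \cdot 16 \left(- \frac{1}{18}\right) + 172774\right) \left(-48\right) = \left(- \frac{16}{9} + 172774\right) \left(-48\right) = \frac{1554950}{9} \left(-48\right) = - \frac{24879200}{3}$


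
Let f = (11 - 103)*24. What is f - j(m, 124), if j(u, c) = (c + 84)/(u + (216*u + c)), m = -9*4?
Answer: -2121862/961 ≈ -2208.0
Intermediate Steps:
m = -36
j(u, c) = (84 + c)/(c + 217*u) (j(u, c) = (84 + c)/(u + (c + 216*u)) = (84 + c)/(c + 217*u))
f = -2208 (f = -92*24 = -2208)
f - j(m, 124) = -2208 - (84 + 124)/(124 + 217*(-36)) = -2208 - 208/(124 - 7812) = -2208 - 208/(-7688) = -2208 - (-1)*208/7688 = -2208 - 1*(-26/961) = -2208 + 26/961 = -2121862/961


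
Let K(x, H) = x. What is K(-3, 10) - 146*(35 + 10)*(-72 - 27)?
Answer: 650427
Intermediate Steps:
K(-3, 10) - 146*(35 + 10)*(-72 - 27) = -3 - 146*(35 + 10)*(-72 - 27) = -3 - 6570*(-99) = -3 - 146*(-4455) = -3 + 650430 = 650427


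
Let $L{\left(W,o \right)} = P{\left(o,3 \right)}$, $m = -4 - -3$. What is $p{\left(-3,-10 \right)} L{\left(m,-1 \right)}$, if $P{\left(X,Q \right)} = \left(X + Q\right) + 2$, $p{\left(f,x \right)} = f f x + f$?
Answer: $-372$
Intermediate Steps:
$p{\left(f,x \right)} = f + x f^{2}$ ($p{\left(f,x \right)} = f^{2} x + f = x f^{2} + f = f + x f^{2}$)
$m = -1$ ($m = -4 + 3 = -1$)
$P{\left(X,Q \right)} = 2 + Q + X$ ($P{\left(X,Q \right)} = \left(Q + X\right) + 2 = 2 + Q + X$)
$L{\left(W,o \right)} = 5 + o$ ($L{\left(W,o \right)} = 2 + 3 + o = 5 + o$)
$p{\left(-3,-10 \right)} L{\left(m,-1 \right)} = - 3 \left(1 - -30\right) \left(5 - 1\right) = - 3 \left(1 + 30\right) 4 = \left(-3\right) 31 \cdot 4 = \left(-93\right) 4 = -372$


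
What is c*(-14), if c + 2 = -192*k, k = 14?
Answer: 37660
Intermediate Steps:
c = -2690 (c = -2 - 192*14 = -2 - 2688 = -2690)
c*(-14) = -2690*(-14) = 37660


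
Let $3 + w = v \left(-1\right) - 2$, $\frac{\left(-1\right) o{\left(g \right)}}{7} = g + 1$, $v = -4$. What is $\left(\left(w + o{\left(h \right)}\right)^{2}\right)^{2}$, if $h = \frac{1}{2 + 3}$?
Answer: $\frac{4879681}{625} \approx 7807.5$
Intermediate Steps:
$h = \frac{1}{5} \approx 0.2$
$o{\left(g \right)} = -7 - 7 g$ ($o{\left(g \right)} = - 7 \left(g + 1\right) = - 7 \left(1 + g\right) = -7 - 7 g$)
$w = -1$ ($w = -3 - -2 = -3 + \left(4 - 2\right) = -3 + 2 = -1$)
$\left(\left(w + o{\left(h \right)}\right)^{2}\right)^{2} = \left(\left(-1 - \frac{42}{5}\right)^{2}\right)^{2} = \left(\left(- \frac{47}{5}\right)^{2}\right)^{2} = \left(\frac{2209}{25}\right)^{2} = \frac{4879681}{625}$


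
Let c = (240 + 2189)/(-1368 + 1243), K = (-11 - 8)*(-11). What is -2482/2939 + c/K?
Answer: -71981081/76781375 ≈ -0.93748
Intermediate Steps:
K = 209 (K = -19*(-11) = 209)
c = -2429/125 (c = 2429/(-125) = 2429*(-1/125) = -2429/125 ≈ -19.432)
-2482/2939 + c/K = -2482/2939 - 2429/125/209 = -2482*1/2939 - 2429/125*1/209 = -2482/2939 - 2429/26125 = -71981081/76781375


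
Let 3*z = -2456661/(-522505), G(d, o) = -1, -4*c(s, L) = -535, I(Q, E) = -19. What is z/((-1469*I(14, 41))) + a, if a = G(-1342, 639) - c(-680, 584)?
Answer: -7860577097097/58334548220 ≈ -134.75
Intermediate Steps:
c(s, L) = 535/4 (c(s, L) = -¼*(-535) = 535/4)
z = 818887/522505 (z = (-2456661/(-522505))/3 = (-2456661*(-1/522505))/3 = (⅓)*(2456661/522505) = 818887/522505 ≈ 1.5672)
a = -539/4 (a = -1 - 1*535/4 = -1 - 535/4 = -539/4 ≈ -134.75)
z/((-1469*I(14, 41))) + a = 818887/(522505*((-1469*(-19)))) - 539/4 = (818887/522505)/27911 - 539/4 = (818887/522505)*(1/27911) - 539/4 = 818887/14583637055 - 539/4 = -7860577097097/58334548220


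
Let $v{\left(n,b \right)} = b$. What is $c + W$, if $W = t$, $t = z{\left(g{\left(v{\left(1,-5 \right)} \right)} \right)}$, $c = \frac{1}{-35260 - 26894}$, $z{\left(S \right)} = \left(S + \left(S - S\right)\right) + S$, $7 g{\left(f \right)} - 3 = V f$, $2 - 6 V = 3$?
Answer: $\frac{476507}{435078} \approx 1.0952$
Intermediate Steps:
$V = - \frac{1}{6}$ ($V = \frac{1}{3} - \frac{1}{2} = - \frac{1}{6} \approx -0.16667$)
$g{\left(f \right)} = \frac{3}{7} - \frac{f}{42}$ ($g{\left(f \right)} = \frac{3}{7} + \frac{\left(- \frac{1}{6}\right) f}{7} = \frac{3}{7} - \frac{f}{42}$)
$z{\left(S \right)} = 2 S$ ($z{\left(S \right)} = \left(S + 0\right) + S = S + S = 2 S$)
$c = - \frac{1}{62154}$ ($c = \frac{1}{-62154} = - \frac{1}{62154} \approx -1.6089 \cdot 10^{-5}$)
$t = \frac{23}{21}$ ($t = 2 \left(\frac{3}{7} - - \frac{5}{42}\right) = 2 \left(\frac{3}{7} + \frac{5}{42}\right) = 2 \cdot \frac{23}{42} = \frac{23}{21} \approx 1.0952$)
$W = \frac{23}{21} \approx 1.0952$
$c + W = - \frac{1}{62154} + \frac{23}{21} = \frac{476507}{435078}$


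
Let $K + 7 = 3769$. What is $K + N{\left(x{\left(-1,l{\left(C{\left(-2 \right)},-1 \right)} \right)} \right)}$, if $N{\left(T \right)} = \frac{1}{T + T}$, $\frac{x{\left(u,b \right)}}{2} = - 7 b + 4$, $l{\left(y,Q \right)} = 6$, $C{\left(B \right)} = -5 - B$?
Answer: $\frac{571823}{152} \approx 3762.0$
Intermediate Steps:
$x{\left(u,b \right)} = 8 - 14 b$ ($x{\left(u,b \right)} = 2 \left(- 7 b + 4\right) = 2 \left(4 - 7 b\right) = 8 - 14 b$)
$N{\left(T \right)} = \frac{1}{2 T}$
$K = 3762$ ($K = -7 + 3769 = 3762$)
$K + N{\left(x{\left(-1,l{\left(C{\left(-2 \right)},-1 \right)} \right)} \right)} = 3762 + \frac{1}{2 \left(8 - 84\right)} = 3762 + \frac{1}{2 \left(-76\right)} = 3762 + \frac{1}{2} \left(- \frac{1}{76}\right) = 3762 - \frac{1}{152} = \frac{571823}{152}$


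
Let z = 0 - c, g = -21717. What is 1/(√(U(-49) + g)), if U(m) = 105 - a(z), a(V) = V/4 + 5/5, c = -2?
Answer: -I*√9606/14409 ≈ -0.006802*I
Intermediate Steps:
z = 2 (z = 0 - 1*(-2) = 0 + 2 = 2)
a(V) = 1 + V/4 (a(V) = V*(¼) + 5*(⅕) = V/4 + 1 = 1 + V/4)
U(m) = 207/2 (U(m) = 105 - (1 + (¼)*2) = 105 - (1 + ½) = 105 - 1*3/2 = 105 - 3/2 = 207/2)
1/(√(U(-49) + g)) = 1/(√(207/2 - 21717)) = 1/(√(-43227/2)) = 1/(3*I*√9606/2) = -I*√9606/14409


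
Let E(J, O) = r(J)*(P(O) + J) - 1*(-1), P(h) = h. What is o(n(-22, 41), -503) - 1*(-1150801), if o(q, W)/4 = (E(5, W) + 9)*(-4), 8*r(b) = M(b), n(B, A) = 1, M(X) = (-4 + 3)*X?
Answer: 1145661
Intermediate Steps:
M(X) = -X
r(b) = -b/8 (r(b) = (-b)/8 = -b/8)
E(J, O) = 1 - J*(J + O)/8 (E(J, O) = (-J/8)*(O + J) - 1*(-1) = (-J/8)*(J + O) + 1 = -J*(J + O)/8 + 1 = 1 - J*(J + O)/8)
o(q, W) = -110 + 10*W (o(q, W) = 4*(((1 - ⅛*5² - ⅛*5*W) + 9)*(-4)) = 4*(((1 - ⅛*25 - 5*W/8) + 9)*(-4)) = 4*(((1 - 25/8 - 5*W/8) + 9)*(-4)) = 4*(((-17/8 - 5*W/8) + 9)*(-4)) = 4*((55/8 - 5*W/8)*(-4)) = 4*(-55/2 + 5*W/2) = -110 + 10*W)
o(n(-22, 41), -503) - 1*(-1150801) = (-110 + 10*(-503)) - 1*(-1150801) = (-110 - 5030) + 1150801 = -5140 + 1150801 = 1145661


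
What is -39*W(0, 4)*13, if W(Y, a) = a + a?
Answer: -4056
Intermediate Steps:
W(Y, a) = 2*a
-39*W(0, 4)*13 = -78*4*13 = -39*8*13 = -312*13 = -4056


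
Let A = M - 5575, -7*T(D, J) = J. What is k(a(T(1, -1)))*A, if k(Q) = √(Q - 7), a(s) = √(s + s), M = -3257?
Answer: -8832*I*√(343 - 7*√14)/7 ≈ -22457.0*I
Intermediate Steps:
T(D, J) = -J/7
a(s) = √2*√s (a(s) = √(2*s) = √2*√s)
k(Q) = √(-7 + Q)
A = -8832 (A = -3257 - 5575 = -8832)
k(a(T(1, -1)))*A = √(-7 + √2*√(-⅐*(-1)))*(-8832) = √(-7 + √2*√(⅐))*(-8832) = √(-7 + √2*(√7/7))*(-8832) = √(-7 + √14/7)*(-8832) = -8832*√(-7 + √14/7)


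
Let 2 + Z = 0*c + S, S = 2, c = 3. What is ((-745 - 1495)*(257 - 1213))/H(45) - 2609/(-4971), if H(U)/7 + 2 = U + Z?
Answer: 1520840507/213753 ≈ 7114.9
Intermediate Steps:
Z = 0 (Z = -2 + (0*3 + 2) = -2 + (0 + 2) = -2 + 2 = 0)
H(U) = -14 + 7*U (H(U) = -14 + 7*(U + 0) = -14 + 7*U)
((-745 - 1495)*(257 - 1213))/H(45) - 2609/(-4971) = ((-745 - 1495)*(257 - 1213))/(-14 + 7*45) - 2609/(-4971) = (-2240*(-956))/(-14 + 315) - 2609*(-1/4971) = 2141440/301 + 2609/4971 = 2141440*(1/301) + 2609/4971 = 305920/43 + 2609/4971 = 1520840507/213753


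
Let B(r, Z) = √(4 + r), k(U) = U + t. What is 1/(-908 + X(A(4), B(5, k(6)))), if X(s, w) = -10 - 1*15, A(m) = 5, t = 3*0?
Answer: -1/933 ≈ -0.0010718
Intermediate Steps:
t = 0
k(U) = U (k(U) = U + 0 = U)
X(s, w) = -25 (X(s, w) = -10 - 15 = -25)
1/(-908 + X(A(4), B(5, k(6)))) = 1/(-908 - 25) = 1/(-933) = -1/933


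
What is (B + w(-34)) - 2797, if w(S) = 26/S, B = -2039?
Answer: -82225/17 ≈ -4836.8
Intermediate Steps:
(B + w(-34)) - 2797 = (-2039 + 26/(-34)) - 2797 = (-2039 + 26*(-1/34)) - 2797 = (-2039 - 13/17) - 2797 = -34676/17 - 2797 = -82225/17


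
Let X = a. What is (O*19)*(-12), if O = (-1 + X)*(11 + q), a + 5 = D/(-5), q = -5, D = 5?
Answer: 9576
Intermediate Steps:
a = -6 (a = -5 + 5/(-5) = -5 + 5*(-1/5) = -5 - 1 = -6)
X = -6
O = -42 (O = (-1 - 6)*(11 - 5) = -7*6 = -42)
(O*19)*(-12) = -42*19*(-12) = -798*(-12) = 9576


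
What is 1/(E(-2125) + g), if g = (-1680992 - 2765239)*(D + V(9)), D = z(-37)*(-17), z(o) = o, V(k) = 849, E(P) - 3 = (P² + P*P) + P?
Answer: -1/6562500290 ≈ -1.5238e-10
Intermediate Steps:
E(P) = 3 + P + 2*P² (E(P) = 3 + ((P² + P*P) + P) = 3 + ((P² + P²) + P) = 3 + (2*P² + P) = 3 + (P + 2*P²) = 3 + P + 2*P²)
D = 629 (D = -37*(-17) = 629)
g = -6571529418 (g = (-1680992 - 2765239)*(629 + 849) = -4446231*1478 = -6571529418)
1/(E(-2125) + g) = 1/((3 - 2125 + 2*(-2125)²) - 6571529418) = 1/((3 - 2125 + 2*4515625) - 6571529418) = 1/((3 - 2125 + 9031250) - 6571529418) = 1/(9029128 - 6571529418) = 1/(-6562500290) = -1/6562500290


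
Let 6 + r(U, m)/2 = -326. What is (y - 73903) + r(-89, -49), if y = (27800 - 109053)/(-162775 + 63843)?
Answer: -7376981191/98932 ≈ -74566.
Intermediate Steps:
y = 81253/98932 (y = -81253/(-98932) = -81253*(-1/98932) = 81253/98932 ≈ 0.82130)
r(U, m) = -664 (r(U, m) = -12 + 2*(-326) = -12 - 652 = -664)
(y - 73903) + r(-89, -49) = (81253/98932 - 73903) - 664 = -7311290343/98932 - 664 = -7376981191/98932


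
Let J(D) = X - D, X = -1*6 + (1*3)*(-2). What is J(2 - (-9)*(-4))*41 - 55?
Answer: 847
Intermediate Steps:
X = -12 (X = -6 + 3*(-2) = -6 - 6 = -12)
J(D) = -12 - D
J(2 - (-9)*(-4))*41 - 55 = (-12 - (2 - (-9)*(-4)))*41 - 55 = (-12 - (2 - 3*12))*41 - 55 = (-12 - (2 - 36))*41 - 55 = (-12 - 1*(-34))*41 - 55 = (-12 + 34)*41 - 55 = 22*41 - 55 = 902 - 55 = 847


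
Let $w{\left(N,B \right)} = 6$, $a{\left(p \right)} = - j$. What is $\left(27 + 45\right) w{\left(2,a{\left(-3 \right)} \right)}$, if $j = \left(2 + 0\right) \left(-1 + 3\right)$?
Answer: $432$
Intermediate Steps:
$j = 4$ ($j = 2 \cdot 2 = 4$)
$a{\left(p \right)} = -4$ ($a{\left(p \right)} = \left(-1\right) 4 = -4$)
$\left(27 + 45\right) w{\left(2,a{\left(-3 \right)} \right)} = \left(27 + 45\right) 6 = 72 \cdot 6 = 432$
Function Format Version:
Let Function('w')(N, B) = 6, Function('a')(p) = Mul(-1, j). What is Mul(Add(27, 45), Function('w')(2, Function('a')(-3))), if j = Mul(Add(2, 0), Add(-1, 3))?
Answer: 432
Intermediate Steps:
j = 4 (j = Mul(2, 2) = 4)
Function('a')(p) = -4 (Function('a')(p) = Mul(-1, 4) = -4)
Mul(Add(27, 45), Function('w')(2, Function('a')(-3))) = Mul(Add(27, 45), 6) = Mul(72, 6) = 432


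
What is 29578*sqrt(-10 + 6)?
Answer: 59156*I ≈ 59156.0*I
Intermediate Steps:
29578*sqrt(-10 + 6) = 29578*sqrt(-4) = 29578*(2*I) = 59156*I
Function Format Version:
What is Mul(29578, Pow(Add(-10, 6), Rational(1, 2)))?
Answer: Mul(59156, I) ≈ Mul(59156., I)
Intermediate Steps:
Mul(29578, Pow(Add(-10, 6), Rational(1, 2))) = Mul(29578, Pow(-4, Rational(1, 2))) = Mul(29578, Mul(2, I)) = Mul(59156, I)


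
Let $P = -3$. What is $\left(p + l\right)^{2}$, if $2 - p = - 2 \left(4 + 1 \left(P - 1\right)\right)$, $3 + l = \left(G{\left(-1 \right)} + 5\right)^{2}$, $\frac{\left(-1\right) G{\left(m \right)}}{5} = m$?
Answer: $9801$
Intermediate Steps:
$G{\left(m \right)} = - 5 m$
$l = 97$ ($l = -3 + \left(\left(-5\right) \left(-1\right) + 5\right)^{2} = -3 + \left(5 + 5\right)^{2} = -3 + 10^{2} = -3 + 100 = 97$)
$p = 2$ ($p = 2 - - 2 \left(4 + 1 \left(-3 - 1\right)\right) = 2 - - 2 \left(4 + 1 \left(-4\right)\right) = 2 - - 2 \left(4 - 4\right) = 2 - \left(-2\right) 0 = 2 - 0 = 2 + 0 = 2$)
$\left(p + l\right)^{2} = \left(2 + 97\right)^{2} = 99^{2} = 9801$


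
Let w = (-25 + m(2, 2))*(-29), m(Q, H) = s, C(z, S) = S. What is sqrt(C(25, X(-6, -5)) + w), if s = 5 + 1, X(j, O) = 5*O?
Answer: sqrt(526) ≈ 22.935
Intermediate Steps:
s = 6
m(Q, H) = 6
w = 551 (w = (-25 + 6)*(-29) = -19*(-29) = 551)
sqrt(C(25, X(-6, -5)) + w) = sqrt(5*(-5) + 551) = sqrt(-25 + 551) = sqrt(526)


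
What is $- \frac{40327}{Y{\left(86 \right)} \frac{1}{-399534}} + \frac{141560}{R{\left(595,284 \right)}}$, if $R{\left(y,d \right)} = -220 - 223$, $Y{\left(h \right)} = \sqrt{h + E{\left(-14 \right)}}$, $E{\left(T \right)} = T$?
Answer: $- \frac{141560}{443} + \frac{2685334603 \sqrt{2}}{2} \approx 1.8988 \cdot 10^{9}$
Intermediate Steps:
$Y{\left(h \right)} = \sqrt{-14 + h}$ ($Y{\left(h \right)} = \sqrt{h - 14} = \sqrt{-14 + h}$)
$R{\left(y,d \right)} = -443$ ($R{\left(y,d \right)} = -220 - 223 = -443$)
$- \frac{40327}{Y{\left(86 \right)} \frac{1}{-399534}} + \frac{141560}{R{\left(595,284 \right)}} = - \frac{40327}{\sqrt{-14 + 86} \frac{1}{-399534}} + \frac{141560}{-443} = - \frac{40327}{\sqrt{72} \left(- \frac{1}{399534}\right)} + 141560 \left(- \frac{1}{443}\right) = - \frac{40327}{6 \sqrt{2} \left(- \frac{1}{399534}\right)} - \frac{141560}{443} = - \frac{40327}{\left(- \frac{1}{66589}\right) \sqrt{2}} - \frac{141560}{443} = - 40327 \left(- \frac{66589 \sqrt{2}}{2}\right) - \frac{141560}{443} = \frac{2685334603 \sqrt{2}}{2} - \frac{141560}{443} = - \frac{141560}{443} + \frac{2685334603 \sqrt{2}}{2}$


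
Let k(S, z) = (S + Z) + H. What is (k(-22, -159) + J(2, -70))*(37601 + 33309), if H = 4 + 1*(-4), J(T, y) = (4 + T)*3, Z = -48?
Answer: -3687320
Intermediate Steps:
J(T, y) = 12 + 3*T
H = 0 (H = 4 - 4 = 0)
k(S, z) = -48 + S (k(S, z) = (S - 48) + 0 = (-48 + S) + 0 = -48 + S)
(k(-22, -159) + J(2, -70))*(37601 + 33309) = ((-48 - 22) + (12 + 3*2))*(37601 + 33309) = (-70 + (12 + 6))*70910 = (-70 + 18)*70910 = -52*70910 = -3687320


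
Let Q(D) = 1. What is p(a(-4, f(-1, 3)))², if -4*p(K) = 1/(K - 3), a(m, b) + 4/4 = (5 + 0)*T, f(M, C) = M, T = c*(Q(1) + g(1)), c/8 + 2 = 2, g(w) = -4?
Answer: 1/256 ≈ 0.0039063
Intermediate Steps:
c = 0 (c = -16 + 8*2 = -16 + 16 = 0)
T = 0 (T = 0*(1 - 4) = 0*(-3) = 0)
a(m, b) = -1 (a(m, b) = -1 + (5 + 0)*0 = -1 + 5*0 = -1 + 0 = -1)
p(K) = -1/(4*(-3 + K)) (p(K) = -1/(4*(K - 3)) = -1/(4*(-3 + K)))
p(a(-4, f(-1, 3)))² = (-1/(-12 + 4*(-1)))² = (-1/(-12 - 4))² = (-1/(-16))² = (-1*(-1/16))² = (1/16)² = 1/256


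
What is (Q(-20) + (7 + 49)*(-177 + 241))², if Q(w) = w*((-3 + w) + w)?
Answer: 19749136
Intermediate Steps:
Q(w) = w*(-3 + 2*w)
(Q(-20) + (7 + 49)*(-177 + 241))² = (-20*(-3 + 2*(-20)) + (7 + 49)*(-177 + 241))² = (-20*(-3 - 40) + 56*64)² = (-20*(-43) + 3584)² = (860 + 3584)² = 4444² = 19749136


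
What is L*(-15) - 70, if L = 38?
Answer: -640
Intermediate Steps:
L*(-15) - 70 = 38*(-15) - 70 = -570 - 70 = -640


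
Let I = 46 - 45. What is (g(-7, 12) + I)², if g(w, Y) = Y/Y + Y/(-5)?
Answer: 4/25 ≈ 0.16000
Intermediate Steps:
I = 1
g(w, Y) = 1 - Y/5 (g(w, Y) = 1 + Y*(-⅕) = 1 - Y/5)
(g(-7, 12) + I)² = ((1 - ⅕*12) + 1)² = ((1 - 12/5) + 1)² = (-7/5 + 1)² = (-⅖)² = 4/25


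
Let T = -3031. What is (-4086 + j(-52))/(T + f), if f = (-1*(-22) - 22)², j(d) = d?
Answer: 4138/3031 ≈ 1.3652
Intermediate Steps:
f = 0 (f = (22 - 22)² = 0² = 0)
(-4086 + j(-52))/(T + f) = (-4086 - 52)/(-3031 + 0) = -4138/(-3031) = -4138*(-1/3031) = 4138/3031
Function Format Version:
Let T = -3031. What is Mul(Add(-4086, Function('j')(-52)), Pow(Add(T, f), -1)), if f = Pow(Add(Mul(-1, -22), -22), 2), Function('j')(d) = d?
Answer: Rational(4138, 3031) ≈ 1.3652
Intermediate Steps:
f = 0 (f = Pow(Add(22, -22), 2) = Pow(0, 2) = 0)
Mul(Add(-4086, Function('j')(-52)), Pow(Add(T, f), -1)) = Mul(Add(-4086, -52), Pow(Add(-3031, 0), -1)) = Mul(-4138, Pow(-3031, -1)) = Mul(-4138, Rational(-1, 3031)) = Rational(4138, 3031)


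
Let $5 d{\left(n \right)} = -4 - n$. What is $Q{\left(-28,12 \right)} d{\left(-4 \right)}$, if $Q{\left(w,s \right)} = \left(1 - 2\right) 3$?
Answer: $0$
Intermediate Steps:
$d{\left(n \right)} = - \frac{4}{5} - \frac{n}{5}$ ($d{\left(n \right)} = \frac{-4 - n}{5} = - \frac{4}{5} - \frac{n}{5}$)
$Q{\left(w,s \right)} = -3$ ($Q{\left(w,s \right)} = \left(-1\right) 3 = -3$)
$Q{\left(-28,12 \right)} d{\left(-4 \right)} = - 3 \left(- \frac{4}{5} - - \frac{4}{5}\right) = - 3 \left(- \frac{4}{5} + \frac{4}{5}\right) = \left(-3\right) 0 = 0$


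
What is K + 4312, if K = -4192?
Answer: 120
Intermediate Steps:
K + 4312 = -4192 + 4312 = 120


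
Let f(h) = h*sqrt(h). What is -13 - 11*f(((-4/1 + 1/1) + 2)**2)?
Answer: -24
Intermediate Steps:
f(h) = h**(3/2)
-13 - 11*f(((-4/1 + 1/1) + 2)**2) = -13 - 11*(((-4/1 + 1/1) + 2)**2)**(3/2) = -13 - 11*(((-4*1 + 1*1) + 2)**2)**(3/2) = -13 - 11*(((-4 + 1) + 2)**2)**(3/2) = -13 - 11*((-3 + 2)**2)**(3/2) = -13 - 11*((-1)**2)**(3/2) = -13 - 11*1**(3/2) = -13 - 11*1 = -13 - 11 = -24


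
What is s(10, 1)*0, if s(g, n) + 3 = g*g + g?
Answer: 0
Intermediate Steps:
s(g, n) = -3 + g + g**2 (s(g, n) = -3 + (g*g + g) = -3 + (g**2 + g) = -3 + (g + g**2) = -3 + g + g**2)
s(10, 1)*0 = (-3 + 10 + 10**2)*0 = (-3 + 10 + 100)*0 = 107*0 = 0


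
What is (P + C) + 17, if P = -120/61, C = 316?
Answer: 20193/61 ≈ 331.03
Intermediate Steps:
P = -120/61 (P = -120*1/61 = -120/61 ≈ -1.9672)
(P + C) + 17 = (-120/61 + 316) + 17 = 19156/61 + 17 = 20193/61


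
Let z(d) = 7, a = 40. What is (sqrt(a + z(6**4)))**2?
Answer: 47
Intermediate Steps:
(sqrt(a + z(6**4)))**2 = (sqrt(40 + 7))**2 = (sqrt(47))**2 = 47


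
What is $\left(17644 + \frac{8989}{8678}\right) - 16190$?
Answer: $\frac{12626801}{8678} \approx 1455.0$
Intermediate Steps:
$\left(17644 + \frac{8989}{8678}\right) - 16190 = \frac{153123621}{8678} - 16190 = \frac{12626801}{8678}$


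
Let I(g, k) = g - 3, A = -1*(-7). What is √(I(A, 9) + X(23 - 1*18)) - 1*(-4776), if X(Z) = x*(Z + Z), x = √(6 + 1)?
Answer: 4776 + √(4 + 10*√7) ≈ 4781.5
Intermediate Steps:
A = 7
I(g, k) = -3 + g
x = √7 ≈ 2.6458
X(Z) = 2*Z*√7 (X(Z) = √7*(Z + Z) = √7*(2*Z) = 2*Z*√7)
√(I(A, 9) + X(23 - 1*18)) - 1*(-4776) = √((-3 + 7) + 2*(23 - 1*18)*√7) - 1*(-4776) = √(4 + 2*(23 - 18)*√7) + 4776 = √(4 + 2*5*√7) + 4776 = √(4 + 10*√7) + 4776 = 4776 + √(4 + 10*√7)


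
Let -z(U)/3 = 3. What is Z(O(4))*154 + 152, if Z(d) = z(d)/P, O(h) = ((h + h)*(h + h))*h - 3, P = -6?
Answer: 383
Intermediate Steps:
z(U) = -9 (z(U) = -3*3 = -9)
O(h) = -3 + 4*h³ (O(h) = ((2*h)*(2*h))*h - 3 = (4*h²)*h - 3 = 4*h³ - 3 = -3 + 4*h³)
Z(d) = 3/2 (Z(d) = -9/(-6) = -9*(-⅙) = 3/2)
Z(O(4))*154 + 152 = (3/2)*154 + 152 = 231 + 152 = 383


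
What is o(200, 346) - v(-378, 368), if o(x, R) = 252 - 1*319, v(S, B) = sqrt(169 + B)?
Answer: -67 - sqrt(537) ≈ -90.173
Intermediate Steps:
o(x, R) = -67 (o(x, R) = 252 - 319 = -67)
o(200, 346) - v(-378, 368) = -67 - sqrt(169 + 368) = -67 - sqrt(537)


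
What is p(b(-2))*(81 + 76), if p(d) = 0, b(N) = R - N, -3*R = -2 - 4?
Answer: 0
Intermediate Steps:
R = 2 (R = -(-2 - 4)/3 = -⅓*(-6) = 2)
b(N) = 2 - N
p(b(-2))*(81 + 76) = 0*(81 + 76) = 0*157 = 0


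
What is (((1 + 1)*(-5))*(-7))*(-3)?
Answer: -210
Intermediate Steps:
(((1 + 1)*(-5))*(-7))*(-3) = ((2*(-5))*(-7))*(-3) = -10*(-7)*(-3) = 70*(-3) = -210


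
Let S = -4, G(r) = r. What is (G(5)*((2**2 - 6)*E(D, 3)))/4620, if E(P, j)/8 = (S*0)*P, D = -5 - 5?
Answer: 0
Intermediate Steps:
D = -10
E(P, j) = 0 (E(P, j) = 8*((-4*0)*P) = 8*(0*P) = 8*0 = 0)
(G(5)*((2**2 - 6)*E(D, 3)))/4620 = (5*((2**2 - 6)*0))/4620 = (5*((4 - 6)*0))*(1/4620) = (5*(-2*0))*(1/4620) = (5*0)*(1/4620) = 0*(1/4620) = 0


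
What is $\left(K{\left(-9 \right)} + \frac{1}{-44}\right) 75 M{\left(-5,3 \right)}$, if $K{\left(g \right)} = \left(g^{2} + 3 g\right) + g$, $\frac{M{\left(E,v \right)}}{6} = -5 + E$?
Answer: $- \frac{2226375}{11} \approx -2.024 \cdot 10^{5}$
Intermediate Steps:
$M{\left(E,v \right)} = -30 + 6 E$ ($M{\left(E,v \right)} = 6 \left(-5 + E\right) = -30 + 6 E$)
$K{\left(g \right)} = g^{2} + 4 g$
$\left(K{\left(-9 \right)} + \frac{1}{-44}\right) 75 M{\left(-5,3 \right)} = \left(- 9 \left(4 - 9\right) + \frac{1}{-44}\right) 75 \left(-30 + 6 \left(-5\right)\right) = \left(\left(-9\right) \left(-5\right) - \frac{1}{44}\right) 75 \left(-30 - 30\right) = \left(45 - \frac{1}{44}\right) 75 \left(-60\right) = \frac{1979}{44} \cdot 75 \left(-60\right) = \frac{148425}{44} \left(-60\right) = - \frac{2226375}{11}$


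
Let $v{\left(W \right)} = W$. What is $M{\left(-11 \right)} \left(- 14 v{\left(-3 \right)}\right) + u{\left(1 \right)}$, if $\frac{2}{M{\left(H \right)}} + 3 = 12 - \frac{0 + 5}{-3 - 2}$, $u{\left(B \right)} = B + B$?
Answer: $\frac{52}{5} \approx 10.4$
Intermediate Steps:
$u{\left(B \right)} = 2 B$
$M{\left(H \right)} = \frac{1}{5}$ ($M{\left(H \right)} = \frac{2}{-3 + \left(12 - \frac{0 + 5}{-3 - 2}\right)} = \frac{2}{-3 + \left(12 - \frac{5}{-5}\right)} = \frac{2}{-3 + \left(12 - 5 \left(- \frac{1}{5}\right)\right)} = \frac{2}{-3 + \left(12 - -1\right)} = \frac{2}{-3 + \left(12 + 1\right)} = \frac{2}{-3 + 13} = \frac{2}{10} = 2 \cdot \frac{1}{10} = \frac{1}{5}$)
$M{\left(-11 \right)} \left(- 14 v{\left(-3 \right)}\right) + u{\left(1 \right)} = \frac{\left(-14\right) \left(-3\right)}{5} + 2 \cdot 1 = \frac{1}{5} \cdot 42 + 2 = \frac{42}{5} + 2 = \frac{52}{5}$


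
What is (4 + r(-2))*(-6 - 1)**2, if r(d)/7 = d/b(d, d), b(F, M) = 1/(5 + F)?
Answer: -1862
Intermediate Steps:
r(d) = 7*d*(5 + d) (r(d) = 7*(d/(1/(5 + d))) = 7*(d*(5 + d)) = 7*d*(5 + d))
(4 + r(-2))*(-6 - 1)**2 = (4 + 7*(-2)*(5 - 2))*(-6 - 1)**2 = (4 + 7*(-2)*3)*(-7)**2 = (4 - 42)*49 = -38*49 = -1862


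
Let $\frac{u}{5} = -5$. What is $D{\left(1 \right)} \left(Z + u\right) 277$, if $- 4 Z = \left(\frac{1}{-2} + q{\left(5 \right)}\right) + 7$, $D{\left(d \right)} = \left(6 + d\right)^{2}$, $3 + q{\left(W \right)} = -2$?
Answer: $- \frac{2755319}{8} \approx -3.4442 \cdot 10^{5}$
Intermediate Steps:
$q{\left(W \right)} = -5$ ($q{\left(W \right)} = -3 - 2 = -5$)
$u = -25$ ($u = 5 \left(-5\right) = -25$)
$Z = - \frac{3}{8}$ ($Z = - \frac{\left(\frac{1}{-2} - 5\right) + 7}{4} = - \frac{\left(- \frac{1}{2} - 5\right) + 7}{4} = - \frac{- \frac{11}{2} + 7}{4} = \left(- \frac{1}{4}\right) \frac{3}{2} = - \frac{3}{8} \approx -0.375$)
$D{\left(1 \right)} \left(Z + u\right) 277 = \left(6 + 1\right)^{2} \left(- \frac{3}{8} - 25\right) 277 = 7^{2} \left(- \frac{203}{8}\right) 277 = 49 \left(- \frac{203}{8}\right) 277 = \left(- \frac{9947}{8}\right) 277 = - \frac{2755319}{8}$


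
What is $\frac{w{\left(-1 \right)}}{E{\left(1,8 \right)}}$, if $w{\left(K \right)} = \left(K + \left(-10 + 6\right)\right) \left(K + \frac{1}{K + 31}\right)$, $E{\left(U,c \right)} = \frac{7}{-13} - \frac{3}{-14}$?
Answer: $- \frac{2639}{177} \approx -14.91$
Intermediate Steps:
$E{\left(U,c \right)} = - \frac{59}{182}$ ($E{\left(U,c \right)} = 7 \left(- \frac{1}{13}\right) - - \frac{3}{14} = - \frac{7}{13} + \frac{3}{14} = - \frac{59}{182}$)
$w{\left(K \right)} = \left(-4 + K\right) \left(K + \frac{1}{31 + K}\right)$ ($w{\left(K \right)} = \left(K - 4\right) \left(K + \frac{1}{31 + K}\right) = \left(-4 + K\right) \left(K + \frac{1}{31 + K}\right)$)
$\frac{w{\left(-1 \right)}}{E{\left(1,8 \right)}} = \frac{\frac{1}{31 - 1} \left(-4 + \left(-1\right)^{3} - -123 + 27 \left(-1\right)^{2}\right)}{- \frac{59}{182}} = \frac{-4 - 1 + 123 + 27 \cdot 1}{30} \left(- \frac{182}{59}\right) = \frac{-4 - 1 + 123 + 27}{30} \left(- \frac{182}{59}\right) = \frac{1}{30} \cdot 145 \left(- \frac{182}{59}\right) = \frac{29}{6} \left(- \frac{182}{59}\right) = - \frac{2639}{177}$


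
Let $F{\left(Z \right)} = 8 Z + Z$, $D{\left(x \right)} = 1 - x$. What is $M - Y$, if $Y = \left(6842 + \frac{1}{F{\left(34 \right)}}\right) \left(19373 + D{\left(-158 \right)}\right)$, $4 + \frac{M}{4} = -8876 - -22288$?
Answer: $- \frac{20438409502}{153} \approx -1.3358 \cdot 10^{8}$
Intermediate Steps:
$F{\left(Z \right)} = 9 Z$
$M = 53632$ ($M = -16 + 4 \left(-8876 - -22288\right) = -16 + 4 \left(-8876 + 22288\right) = -16 + 4 \cdot 13412 = -16 + 53648 = 53632$)
$Y = \frac{20446615198}{153}$ ($Y = \left(6842 + \frac{1}{9 \cdot 34}\right) \left(19373 + \left(1 - -158\right)\right) = \left(6842 + \frac{1}{306}\right) \left(19373 + \left(1 + 158\right)\right) = \left(6842 + \frac{1}{306}\right) \left(19373 + 159\right) = \frac{2093653}{306} \cdot 19532 = \frac{20446615198}{153} \approx 1.3364 \cdot 10^{8}$)
$M - Y = 53632 - \frac{20446615198}{153} = - \frac{20438409502}{153}$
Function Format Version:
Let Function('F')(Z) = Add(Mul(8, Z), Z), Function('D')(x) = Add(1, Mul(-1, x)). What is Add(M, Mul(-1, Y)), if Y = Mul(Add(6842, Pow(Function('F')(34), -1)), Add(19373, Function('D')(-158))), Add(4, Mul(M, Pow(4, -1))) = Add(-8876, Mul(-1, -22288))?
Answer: Rational(-20438409502, 153) ≈ -1.3358e+8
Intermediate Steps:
Function('F')(Z) = Mul(9, Z)
M = 53632 (M = Add(-16, Mul(4, Add(-8876, Mul(-1, -22288)))) = Add(-16, Mul(4, Add(-8876, 22288))) = Add(-16, Mul(4, 13412)) = Add(-16, 53648) = 53632)
Y = Rational(20446615198, 153) (Y = Mul(Add(6842, Pow(Mul(9, 34), -1)), Add(19373, Add(1, Mul(-1, -158)))) = Mul(Add(6842, Pow(306, -1)), Add(19373, Add(1, 158))) = Mul(Add(6842, Rational(1, 306)), Add(19373, 159)) = Mul(Rational(2093653, 306), 19532) = Rational(20446615198, 153) ≈ 1.3364e+8)
Add(M, Mul(-1, Y)) = Add(53632, Mul(-1, Rational(20446615198, 153))) = Add(53632, Rational(-20446615198, 153)) = Rational(-20438409502, 153)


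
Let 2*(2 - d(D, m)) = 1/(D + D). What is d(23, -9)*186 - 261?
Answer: 5013/46 ≈ 108.98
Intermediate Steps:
d(D, m) = 2 - 1/(4*D) (d(D, m) = 2 - 1/(2*(D + D)) = 2 - 1/(2*D)/2 = 2 - 1/(4*D))
d(23, -9)*186 - 261 = (2 - ¼/23)*186 - 261 = (2 - ¼*1/23)*186 - 261 = (2 - 1/92)*186 - 261 = (183/92)*186 - 261 = 17019/46 - 261 = 5013/46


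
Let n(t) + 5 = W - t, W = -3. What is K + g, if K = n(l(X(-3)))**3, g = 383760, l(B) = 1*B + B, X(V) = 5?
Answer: 377928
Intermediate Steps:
l(B) = 2*B (l(B) = B + B = 2*B)
n(t) = -8 - t (n(t) = -5 + (-3 - t) = -8 - t)
K = -5832 (K = (-8 - 2*5)**3 = (-8 - 1*10)**3 = (-8 - 10)**3 = (-18)**3 = -5832)
K + g = -5832 + 383760 = 377928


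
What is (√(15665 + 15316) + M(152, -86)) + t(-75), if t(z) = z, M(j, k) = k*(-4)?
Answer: 269 + √30981 ≈ 445.01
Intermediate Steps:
M(j, k) = -4*k
(√(15665 + 15316) + M(152, -86)) + t(-75) = (√(15665 + 15316) - 4*(-86)) - 75 = (√30981 + 344) - 75 = (344 + √30981) - 75 = 269 + √30981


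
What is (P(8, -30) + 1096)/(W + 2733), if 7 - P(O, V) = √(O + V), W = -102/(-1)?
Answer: 1103/2835 - I*√22/2835 ≈ 0.38907 - 0.0016545*I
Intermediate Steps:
W = 102 (W = -1*(-102) = 102)
P(O, V) = 7 - √(O + V)
(P(8, -30) + 1096)/(W + 2733) = ((7 - √(8 - 30)) + 1096)/(102 + 2733) = ((7 - √(-22)) + 1096)/2835 = ((7 - I*√22) + 1096)*(1/2835) = (1103 - I*√22)*(1/2835) = 1103/2835 - I*√22/2835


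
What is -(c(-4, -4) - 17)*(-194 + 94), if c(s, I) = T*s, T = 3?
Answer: -2900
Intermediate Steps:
c(s, I) = 3*s
-(c(-4, -4) - 17)*(-194 + 94) = -(3*(-4) - 17)*(-194 + 94) = -(-12 - 17)*(-100) = -(-29)*(-100) = -1*2900 = -2900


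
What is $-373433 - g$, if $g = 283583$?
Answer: $-657016$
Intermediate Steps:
$-373433 - g = -373433 - 283583 = -657016$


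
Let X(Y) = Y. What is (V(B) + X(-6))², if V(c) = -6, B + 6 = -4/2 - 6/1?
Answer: 144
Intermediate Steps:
B = -14 (B = -6 + (-4/2 - 6/1) = -6 + (-4*½ - 6*1) = -6 + (-2 - 6) = -6 - 8 = -14)
(V(B) + X(-6))² = (-6 - 6)² = (-12)² = 144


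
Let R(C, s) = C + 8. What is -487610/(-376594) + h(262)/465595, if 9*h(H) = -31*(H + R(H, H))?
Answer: 1848501101/1431998685 ≈ 1.2909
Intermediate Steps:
R(C, s) = 8 + C
h(H) = -248/9 - 62*H/9 (h(H) = (-31*(H + (8 + H)))/9 = (-31*(8 + 2*H))/9 = (-248 - 62*H)/9 = -248/9 - 62*H/9)
-487610/(-376594) + h(262)/465595 = -487610/(-376594) + (-248/9 - 62/9*262)/465595 = -487610*(-1/376594) + (-248/9 - 16244/9)*(1/465595) = 243805/188297 - 16492/9*1/465595 = 243805/188297 - 868/220545 = 1848501101/1431998685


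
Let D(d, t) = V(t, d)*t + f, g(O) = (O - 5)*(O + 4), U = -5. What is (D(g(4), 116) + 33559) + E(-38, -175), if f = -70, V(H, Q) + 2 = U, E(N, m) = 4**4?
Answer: 32933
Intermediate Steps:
E(N, m) = 256
V(H, Q) = -7 (V(H, Q) = -2 - 5 = -7)
g(O) = (-5 + O)*(4 + O)
D(d, t) = -70 - 7*t (D(d, t) = -7*t - 70 = -70 - 7*t)
(D(g(4), 116) + 33559) + E(-38, -175) = ((-70 - 7*116) + 33559) + 256 = ((-70 - 812) + 33559) + 256 = (-882 + 33559) + 256 = 32677 + 256 = 32933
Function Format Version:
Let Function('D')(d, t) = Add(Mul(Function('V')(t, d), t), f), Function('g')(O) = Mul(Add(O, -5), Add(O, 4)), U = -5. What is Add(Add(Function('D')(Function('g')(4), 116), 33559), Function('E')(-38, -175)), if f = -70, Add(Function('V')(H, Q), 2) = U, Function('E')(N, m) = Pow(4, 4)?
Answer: 32933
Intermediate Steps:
Function('E')(N, m) = 256
Function('V')(H, Q) = -7 (Function('V')(H, Q) = Add(-2, -5) = -7)
Function('g')(O) = Mul(Add(-5, O), Add(4, O))
Function('D')(d, t) = Add(-70, Mul(-7, t)) (Function('D')(d, t) = Add(Mul(-7, t), -70) = Add(-70, Mul(-7, t)))
Add(Add(Function('D')(Function('g')(4), 116), 33559), Function('E')(-38, -175)) = Add(Add(Add(-70, Mul(-7, 116)), 33559), 256) = Add(Add(Add(-70, -812), 33559), 256) = Add(Add(-882, 33559), 256) = Add(32677, 256) = 32933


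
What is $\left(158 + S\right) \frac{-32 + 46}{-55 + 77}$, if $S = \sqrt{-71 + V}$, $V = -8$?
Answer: $\frac{1106}{11} + \frac{7 i \sqrt{79}}{11} \approx 100.55 + 5.6561 i$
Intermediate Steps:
$S = i \sqrt{79}$ ($S = \sqrt{-71 - 8} = \sqrt{-79} = i \sqrt{79} \approx 8.8882 i$)
$\left(158 + S\right) \frac{-32 + 46}{-55 + 77} = \left(158 + i \sqrt{79}\right) \frac{-32 + 46}{-55 + 77} = \left(158 + i \sqrt{79}\right) \frac{14}{22} = \left(158 + i \sqrt{79}\right) 14 \cdot \frac{1}{22} = \left(158 + i \sqrt{79}\right) \frac{7}{11} = \frac{1106}{11} + \frac{7 i \sqrt{79}}{11}$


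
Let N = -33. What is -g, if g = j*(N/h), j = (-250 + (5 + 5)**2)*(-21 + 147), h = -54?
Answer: 11550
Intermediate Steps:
j = -18900 (j = (-250 + 10**2)*126 = (-250 + 100)*126 = -150*126 = -18900)
g = -11550 (g = -(-623700)/(-54) = -(-623700)*(-1)/54 = -18900*11/18 = -11550)
-g = -1*(-11550) = 11550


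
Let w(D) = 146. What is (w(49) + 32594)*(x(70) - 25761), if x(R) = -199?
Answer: -849930400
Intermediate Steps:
(w(49) + 32594)*(x(70) - 25761) = (146 + 32594)*(-199 - 25761) = 32740*(-25960) = -849930400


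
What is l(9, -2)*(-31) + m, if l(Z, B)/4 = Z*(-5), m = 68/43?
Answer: 240008/43 ≈ 5581.6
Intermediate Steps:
m = 68/43 (m = 68*(1/43) = 68/43 ≈ 1.5814)
l(Z, B) = -20*Z (l(Z, B) = 4*(Z*(-5)) = 4*(-5*Z) = -20*Z)
l(9, -2)*(-31) + m = -20*9*(-31) + 68/43 = -180*(-31) + 68/43 = 5580 + 68/43 = 240008/43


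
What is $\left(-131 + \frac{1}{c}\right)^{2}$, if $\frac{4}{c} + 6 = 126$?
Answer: $10201$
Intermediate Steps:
$c = \frac{1}{30}$ ($c = \frac{4}{-6 + 126} = \frac{4}{120} = 4 \cdot \frac{1}{120} = \frac{1}{30} \approx 0.033333$)
$\left(-131 + \frac{1}{c}\right)^{2} = \left(-131 + \frac{1}{\frac{1}{30}}\right)^{2} = \left(-131 + 30\right)^{2} = \left(-101\right)^{2} = 10201$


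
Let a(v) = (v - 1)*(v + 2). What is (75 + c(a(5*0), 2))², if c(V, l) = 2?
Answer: 5929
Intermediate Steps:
a(v) = (-1 + v)*(2 + v)
(75 + c(a(5*0), 2))² = (75 + 2)² = 77² = 5929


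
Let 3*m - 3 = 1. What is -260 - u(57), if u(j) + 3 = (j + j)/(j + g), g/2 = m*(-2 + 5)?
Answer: -16819/65 ≈ -258.75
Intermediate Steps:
m = 4/3 (m = 1 + (⅓)*1 = 1 + ⅓ = 4/3 ≈ 1.3333)
g = 8 (g = 2*(4*(-2 + 5)/3) = 2*((4/3)*3) = 2*4 = 8)
u(j) = -3 + 2*j/(8 + j) (u(j) = -3 + (j + j)/(j + 8) = -3 + (2*j)/(8 + j) = -3 + 2*j/(8 + j))
-260 - u(57) = -260 - (-24 - 1*57)/(8 + 57) = -260 - (-24 - 57)/65 = -260 - (-81)/65 = -260 - 1*(-81/65) = -260 + 81/65 = -16819/65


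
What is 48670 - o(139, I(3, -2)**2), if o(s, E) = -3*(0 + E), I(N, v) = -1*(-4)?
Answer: 48718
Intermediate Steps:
I(N, v) = 4
o(s, E) = -3*E
48670 - o(139, I(3, -2)**2) = 48670 - (-3)*4**2 = 48670 - (-3)*16 = 48670 - 1*(-48) = 48670 + 48 = 48718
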